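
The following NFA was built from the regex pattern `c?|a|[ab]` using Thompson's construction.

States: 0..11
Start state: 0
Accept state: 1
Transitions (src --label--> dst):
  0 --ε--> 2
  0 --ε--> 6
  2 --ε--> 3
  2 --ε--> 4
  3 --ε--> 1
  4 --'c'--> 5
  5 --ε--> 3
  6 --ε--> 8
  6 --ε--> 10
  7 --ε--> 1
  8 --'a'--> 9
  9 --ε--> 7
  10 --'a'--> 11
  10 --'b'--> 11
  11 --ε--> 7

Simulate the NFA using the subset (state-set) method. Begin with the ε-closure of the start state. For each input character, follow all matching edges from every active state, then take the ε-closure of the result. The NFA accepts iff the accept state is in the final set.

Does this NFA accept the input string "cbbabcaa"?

initial (ε-close {0}): {0,1,2,3,4,6,8,10}
'c' @ 1: {1,3,5}  ✓accept
'b' @ 2: {}  — no active states
rest 'babcaa' ignored (set empty)
final: {}; accept 1 not in set

Answer: REJECT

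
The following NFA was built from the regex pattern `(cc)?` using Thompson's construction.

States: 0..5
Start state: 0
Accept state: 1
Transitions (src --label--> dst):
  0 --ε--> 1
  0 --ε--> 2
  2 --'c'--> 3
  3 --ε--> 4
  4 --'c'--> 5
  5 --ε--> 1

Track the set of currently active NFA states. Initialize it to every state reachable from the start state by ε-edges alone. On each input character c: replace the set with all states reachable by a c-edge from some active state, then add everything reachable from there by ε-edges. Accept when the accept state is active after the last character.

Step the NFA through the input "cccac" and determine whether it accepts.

Answer: REJECT

Derivation:
S₀ = ε-closure({0}) = {0,1,2}
'c' @ 1: {3,4}
'c' @ 2: {1,5}  [accepting]
'c' @ 3: {}  — state set empty
rest 'ac' ignored (set empty)
after full input: {}  (accept=1 not in)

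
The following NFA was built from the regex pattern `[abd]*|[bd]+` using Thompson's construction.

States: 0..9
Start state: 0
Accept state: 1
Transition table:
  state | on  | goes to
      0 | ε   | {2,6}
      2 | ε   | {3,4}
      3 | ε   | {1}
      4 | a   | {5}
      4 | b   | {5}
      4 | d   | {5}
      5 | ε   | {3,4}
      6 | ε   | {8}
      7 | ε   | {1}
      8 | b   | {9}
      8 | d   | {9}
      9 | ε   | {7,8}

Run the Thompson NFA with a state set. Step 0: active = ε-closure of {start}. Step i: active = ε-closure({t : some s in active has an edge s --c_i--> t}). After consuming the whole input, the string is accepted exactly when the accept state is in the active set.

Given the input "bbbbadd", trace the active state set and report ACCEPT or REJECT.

start: ε-closure({0}) = {0,1,2,3,4,6,8}
'b' @ 1: {1,3,4,5,7,8,9}  ✓accept
'b' @ 2: {1,3,4,5,7,8,9}  ✓accept
'b' @ 3: {1,3,4,5,7,8,9}  ✓accept
'b' @ 4: {1,3,4,5,7,8,9}  ✓accept
'a' @ 5: {1,3,4,5}  ✓accept
'd' @ 6: {1,3,4,5}  ✓accept
'd' @ 7: {1,3,4,5}  ✓accept
end set {1,3,4,5} — state 1 in

Answer: ACCEPT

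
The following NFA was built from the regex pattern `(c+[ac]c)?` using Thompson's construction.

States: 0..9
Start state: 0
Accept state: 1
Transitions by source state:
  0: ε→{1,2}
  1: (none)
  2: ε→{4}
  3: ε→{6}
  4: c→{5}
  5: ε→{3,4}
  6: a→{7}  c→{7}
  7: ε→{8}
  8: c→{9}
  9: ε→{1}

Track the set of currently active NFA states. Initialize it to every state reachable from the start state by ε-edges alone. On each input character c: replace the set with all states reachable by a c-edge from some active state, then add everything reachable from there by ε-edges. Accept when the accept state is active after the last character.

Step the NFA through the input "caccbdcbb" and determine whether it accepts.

S₀ = ε-closure({0}) = {0,1,2,4}
'c' @ 1: {3,4,5,6}
'a' @ 2: {7,8}
'c' @ 3: {1,9}  ✓accept
'c' @ 4: {}  — state set empty
rest 'bdcbb' ignored (set empty)
final: {}; accept 1 not in set

Answer: REJECT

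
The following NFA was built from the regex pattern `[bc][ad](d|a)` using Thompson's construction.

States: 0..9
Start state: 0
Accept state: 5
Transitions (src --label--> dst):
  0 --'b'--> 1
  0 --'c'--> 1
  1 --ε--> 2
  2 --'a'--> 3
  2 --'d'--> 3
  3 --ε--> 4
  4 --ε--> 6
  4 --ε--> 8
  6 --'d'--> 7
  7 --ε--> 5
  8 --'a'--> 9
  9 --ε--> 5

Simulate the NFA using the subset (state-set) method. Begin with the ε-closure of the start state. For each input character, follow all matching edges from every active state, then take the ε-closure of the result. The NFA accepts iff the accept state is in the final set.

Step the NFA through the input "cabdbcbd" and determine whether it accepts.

S₀ = ε-closure({0}) = {0}
'c' @ 1: {1,2}
'a' @ 2: {3,4,6,8}
'b' @ 3: {}  — state set empty
rest 'dbcbd' ignored (set empty)
after full input: {}  (accept=5 not in)

Answer: REJECT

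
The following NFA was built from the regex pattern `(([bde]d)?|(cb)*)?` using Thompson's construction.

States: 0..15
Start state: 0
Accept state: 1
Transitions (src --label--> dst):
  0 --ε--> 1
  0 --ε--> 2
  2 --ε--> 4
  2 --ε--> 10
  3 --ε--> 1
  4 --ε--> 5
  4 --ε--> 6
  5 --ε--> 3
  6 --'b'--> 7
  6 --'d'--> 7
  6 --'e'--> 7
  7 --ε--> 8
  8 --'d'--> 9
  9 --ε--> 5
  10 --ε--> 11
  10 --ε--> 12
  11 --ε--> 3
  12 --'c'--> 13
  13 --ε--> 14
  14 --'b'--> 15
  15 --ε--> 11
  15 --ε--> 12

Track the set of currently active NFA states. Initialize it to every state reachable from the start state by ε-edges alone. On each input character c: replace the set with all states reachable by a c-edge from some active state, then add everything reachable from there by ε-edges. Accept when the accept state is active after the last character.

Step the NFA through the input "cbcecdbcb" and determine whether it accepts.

Answer: REJECT

Steps:
S₀ = ε-closure({0}) = {0,1,2,3,4,5,6,10,11,12}
'c' @ 1: {13,14}
'b' @ 2: {1,3,11,12,15}  (accept∈set)
'c' @ 3: {13,14}
'e' @ 4: {}  — dead — no transitions
rest 'cdbcb' ignored (set empty)
end set {} — state 1 not in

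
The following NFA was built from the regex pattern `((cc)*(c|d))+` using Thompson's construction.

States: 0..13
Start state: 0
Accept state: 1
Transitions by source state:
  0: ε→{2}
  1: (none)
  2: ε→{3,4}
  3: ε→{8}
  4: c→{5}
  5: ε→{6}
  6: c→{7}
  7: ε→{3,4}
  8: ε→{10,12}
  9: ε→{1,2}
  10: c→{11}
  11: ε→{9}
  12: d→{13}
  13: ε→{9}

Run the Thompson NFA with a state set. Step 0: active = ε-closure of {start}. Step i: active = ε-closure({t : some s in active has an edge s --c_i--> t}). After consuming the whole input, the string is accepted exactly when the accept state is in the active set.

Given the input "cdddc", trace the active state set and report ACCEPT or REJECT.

start: ε-closure({0}) = {0,2,3,4,8,10,12}
'c' @ 1: {1,2,3,4,5,6,8,9,10,11,12}  (accept∈set)
'd' @ 2: {1,2,3,4,8,9,10,12,13}  (accept∈set)
'd' @ 3: {1,2,3,4,8,9,10,12,13}  (accept∈set)
'd' @ 4: {1,2,3,4,8,9,10,12,13}  (accept∈set)
'c' @ 5: {1,2,3,4,5,6,8,9,10,11,12}  (accept∈set)
end set {1,2,3,4,5,6,8,9,10,11,12} — state 1 in

Answer: ACCEPT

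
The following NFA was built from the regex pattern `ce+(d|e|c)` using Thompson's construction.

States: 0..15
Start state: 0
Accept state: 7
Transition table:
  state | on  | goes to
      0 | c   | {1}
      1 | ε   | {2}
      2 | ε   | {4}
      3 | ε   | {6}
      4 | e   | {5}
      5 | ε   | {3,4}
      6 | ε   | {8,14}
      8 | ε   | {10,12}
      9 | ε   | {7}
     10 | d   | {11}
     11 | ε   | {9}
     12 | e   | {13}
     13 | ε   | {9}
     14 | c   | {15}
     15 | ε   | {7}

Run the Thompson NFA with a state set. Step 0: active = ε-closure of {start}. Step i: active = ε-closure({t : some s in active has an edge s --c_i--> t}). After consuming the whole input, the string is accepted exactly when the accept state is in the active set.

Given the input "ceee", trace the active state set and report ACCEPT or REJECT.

Answer: ACCEPT

Trace:
initial (ε-close {0}): {0}
'c' @ 1: {1,2,4}
'e' @ 2: {3,4,5,6,8,10,12,14}
'e' @ 3: {3,4,5,6,7,8,9,10,12,13,14}  [accepting]
'e' @ 4: {3,4,5,6,7,8,9,10,12,13,14}  [accepting]
after full input: {3,4,5,6,7,8,9,10,12,13,14}  (accept=7 in)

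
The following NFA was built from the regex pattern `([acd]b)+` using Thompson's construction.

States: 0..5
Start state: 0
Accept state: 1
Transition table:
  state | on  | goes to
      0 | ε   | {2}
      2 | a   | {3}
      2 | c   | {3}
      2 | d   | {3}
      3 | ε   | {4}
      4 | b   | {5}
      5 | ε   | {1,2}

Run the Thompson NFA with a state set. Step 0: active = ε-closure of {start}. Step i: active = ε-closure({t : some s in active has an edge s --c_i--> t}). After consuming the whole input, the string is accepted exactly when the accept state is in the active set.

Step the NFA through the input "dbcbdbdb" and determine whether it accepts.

S₀ = ε-closure({0}) = {0,2}
'd' @ 1: {3,4}
'b' @ 2: {1,2,5}  [accepting]
'c' @ 3: {3,4}
'b' @ 4: {1,2,5}  [accepting]
'd' @ 5: {3,4}
'b' @ 6: {1,2,5}  [accepting]
'd' @ 7: {3,4}
'b' @ 8: {1,2,5}  [accepting]
after full input: {1,2,5}  (accept=1 in)

Answer: ACCEPT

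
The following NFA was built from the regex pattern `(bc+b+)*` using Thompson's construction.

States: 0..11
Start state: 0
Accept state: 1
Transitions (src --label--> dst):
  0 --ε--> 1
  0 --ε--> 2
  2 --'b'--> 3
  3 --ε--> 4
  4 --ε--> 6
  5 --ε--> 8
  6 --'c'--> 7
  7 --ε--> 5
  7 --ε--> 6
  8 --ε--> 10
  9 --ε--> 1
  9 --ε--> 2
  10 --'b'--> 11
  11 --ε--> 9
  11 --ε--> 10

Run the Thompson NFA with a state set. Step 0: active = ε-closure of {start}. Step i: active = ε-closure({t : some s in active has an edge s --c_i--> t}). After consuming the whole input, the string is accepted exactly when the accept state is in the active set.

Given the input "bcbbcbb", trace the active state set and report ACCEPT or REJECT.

start: ε-closure({0}) = {0,1,2}
'b' @ 1: {3,4,6}
'c' @ 2: {5,6,7,8,10}
'b' @ 3: {1,2,9,10,11}  (accept∈set)
'b' @ 4: {1,2,3,4,6,9,10,11}  (accept∈set)
'c' @ 5: {5,6,7,8,10}
'b' @ 6: {1,2,9,10,11}  (accept∈set)
'b' @ 7: {1,2,3,4,6,9,10,11}  (accept∈set)
after full input: {1,2,3,4,6,9,10,11}  (accept=1 in)

Answer: ACCEPT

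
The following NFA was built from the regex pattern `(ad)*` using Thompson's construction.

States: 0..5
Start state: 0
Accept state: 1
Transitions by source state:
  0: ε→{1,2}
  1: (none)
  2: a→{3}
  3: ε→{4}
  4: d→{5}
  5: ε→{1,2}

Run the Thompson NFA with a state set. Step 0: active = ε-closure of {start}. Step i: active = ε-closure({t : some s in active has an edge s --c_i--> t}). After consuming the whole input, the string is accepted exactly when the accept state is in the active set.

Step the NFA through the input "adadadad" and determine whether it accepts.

start: ε-closure({0}) = {0,1,2}
'a' @ 1: {3,4}
'd' @ 2: {1,2,5}  (accept∈set)
'a' @ 3: {3,4}
'd' @ 4: {1,2,5}  (accept∈set)
'a' @ 5: {3,4}
'd' @ 6: {1,2,5}  (accept∈set)
'a' @ 7: {3,4}
'd' @ 8: {1,2,5}  (accept∈set)
final: {1,2,5}; accept 1 in set

Answer: ACCEPT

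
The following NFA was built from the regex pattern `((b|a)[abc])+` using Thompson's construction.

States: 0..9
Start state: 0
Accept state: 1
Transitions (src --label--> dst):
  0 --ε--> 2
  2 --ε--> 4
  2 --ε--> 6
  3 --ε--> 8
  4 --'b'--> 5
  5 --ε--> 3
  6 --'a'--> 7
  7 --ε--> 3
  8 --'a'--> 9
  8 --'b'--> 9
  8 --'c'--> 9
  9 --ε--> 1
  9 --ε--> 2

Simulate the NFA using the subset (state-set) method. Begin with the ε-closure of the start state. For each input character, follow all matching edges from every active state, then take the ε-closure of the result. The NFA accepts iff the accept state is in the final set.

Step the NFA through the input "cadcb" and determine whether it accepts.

S₀ = ε-closure({0}) = {0,2,4,6}
'c' @ 1: {}  — no active states
rest 'adcb' ignored (set empty)
after full input: {}  (accept=1 not in)

Answer: REJECT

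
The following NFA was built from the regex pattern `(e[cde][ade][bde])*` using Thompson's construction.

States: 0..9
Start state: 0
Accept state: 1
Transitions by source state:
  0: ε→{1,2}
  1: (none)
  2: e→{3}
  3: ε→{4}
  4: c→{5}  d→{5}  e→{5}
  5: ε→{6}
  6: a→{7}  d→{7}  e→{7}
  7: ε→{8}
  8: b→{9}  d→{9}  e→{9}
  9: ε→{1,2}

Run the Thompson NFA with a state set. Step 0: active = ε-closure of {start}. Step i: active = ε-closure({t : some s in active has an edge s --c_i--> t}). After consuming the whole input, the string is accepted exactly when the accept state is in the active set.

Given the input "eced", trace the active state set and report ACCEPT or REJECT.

Answer: ACCEPT

Derivation:
initial (ε-close {0}): {0,1,2}
'e' @ 1: {3,4}
'c' @ 2: {5,6}
'e' @ 3: {7,8}
'd' @ 4: {1,2,9}  ✓accept
after full input: {1,2,9}  (accept=1 in)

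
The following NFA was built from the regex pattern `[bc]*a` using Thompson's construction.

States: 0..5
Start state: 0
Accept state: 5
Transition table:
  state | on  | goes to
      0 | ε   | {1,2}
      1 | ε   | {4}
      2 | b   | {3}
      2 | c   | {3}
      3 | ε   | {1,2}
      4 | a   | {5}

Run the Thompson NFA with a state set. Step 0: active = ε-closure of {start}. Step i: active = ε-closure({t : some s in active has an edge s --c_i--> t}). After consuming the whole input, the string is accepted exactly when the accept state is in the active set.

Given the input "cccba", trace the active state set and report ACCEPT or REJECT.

Answer: ACCEPT

Steps:
initial (ε-close {0}): {0,1,2,4}
'c' @ 1: {1,2,3,4}
'c' @ 2: {1,2,3,4}
'c' @ 3: {1,2,3,4}
'b' @ 4: {1,2,3,4}
'a' @ 5: {5}  [accepting]
final: {5}; accept 5 in set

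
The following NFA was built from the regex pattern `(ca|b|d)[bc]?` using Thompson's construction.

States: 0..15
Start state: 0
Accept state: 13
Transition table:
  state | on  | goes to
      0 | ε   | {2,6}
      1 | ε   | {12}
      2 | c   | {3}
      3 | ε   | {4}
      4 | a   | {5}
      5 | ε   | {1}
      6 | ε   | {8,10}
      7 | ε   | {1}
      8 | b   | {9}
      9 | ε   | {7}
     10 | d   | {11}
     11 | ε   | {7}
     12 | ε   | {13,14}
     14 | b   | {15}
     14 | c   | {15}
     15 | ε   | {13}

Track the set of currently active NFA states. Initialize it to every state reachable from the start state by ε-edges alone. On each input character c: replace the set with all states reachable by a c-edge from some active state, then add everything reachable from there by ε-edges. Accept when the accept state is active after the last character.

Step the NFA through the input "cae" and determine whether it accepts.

Answer: REJECT

Trace:
S₀ = ε-closure({0}) = {0,2,6,8,10}
'c' @ 1: {3,4}
'a' @ 2: {1,5,12,13,14}  [accepting]
'e' @ 3: {}  — no active states
after full input: {}  (accept=13 not in)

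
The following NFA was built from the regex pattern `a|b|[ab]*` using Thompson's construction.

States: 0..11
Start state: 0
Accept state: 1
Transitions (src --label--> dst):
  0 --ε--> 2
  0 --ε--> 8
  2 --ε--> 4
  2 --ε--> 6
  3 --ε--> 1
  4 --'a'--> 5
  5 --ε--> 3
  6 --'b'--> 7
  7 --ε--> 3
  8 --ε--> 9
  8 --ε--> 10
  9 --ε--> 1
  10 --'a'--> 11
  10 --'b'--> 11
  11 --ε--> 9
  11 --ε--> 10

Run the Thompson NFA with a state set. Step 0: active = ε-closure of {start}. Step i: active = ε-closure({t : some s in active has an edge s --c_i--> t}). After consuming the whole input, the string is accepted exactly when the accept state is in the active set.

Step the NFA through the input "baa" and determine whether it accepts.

initial (ε-close {0}): {0,1,2,4,6,8,9,10}
'b' @ 1: {1,3,7,9,10,11}  ✓accept
'a' @ 2: {1,9,10,11}  ✓accept
'a' @ 3: {1,9,10,11}  ✓accept
after full input: {1,9,10,11}  (accept=1 in)

Answer: ACCEPT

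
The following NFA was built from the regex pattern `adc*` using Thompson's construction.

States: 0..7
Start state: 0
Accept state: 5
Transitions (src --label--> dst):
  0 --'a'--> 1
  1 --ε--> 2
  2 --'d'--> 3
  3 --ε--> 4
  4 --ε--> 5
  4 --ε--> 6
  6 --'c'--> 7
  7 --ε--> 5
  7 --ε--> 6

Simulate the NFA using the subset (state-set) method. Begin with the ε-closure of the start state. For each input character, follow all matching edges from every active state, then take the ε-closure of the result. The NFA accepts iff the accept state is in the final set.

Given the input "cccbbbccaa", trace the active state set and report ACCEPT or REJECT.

S₀ = ε-closure({0}) = {0}
'c' @ 1: {}  — state set empty
rest 'ccbbbccaa' ignored (set empty)
after full input: {}  (accept=5 not in)

Answer: REJECT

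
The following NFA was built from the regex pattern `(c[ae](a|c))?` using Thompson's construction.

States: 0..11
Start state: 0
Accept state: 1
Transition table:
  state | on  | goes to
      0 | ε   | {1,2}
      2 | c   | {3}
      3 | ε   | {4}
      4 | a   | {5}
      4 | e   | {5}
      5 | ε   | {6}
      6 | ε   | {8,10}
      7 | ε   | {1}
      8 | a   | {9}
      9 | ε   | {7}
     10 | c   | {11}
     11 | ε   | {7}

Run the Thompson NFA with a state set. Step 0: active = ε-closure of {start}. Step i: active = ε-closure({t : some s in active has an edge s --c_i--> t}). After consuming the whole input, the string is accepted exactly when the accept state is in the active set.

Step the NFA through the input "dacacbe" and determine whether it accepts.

S₀ = ε-closure({0}) = {0,1,2}
'd' @ 1: {}  — dead — no transitions
rest 'acacbe' ignored (set empty)
final: {}; accept 1 not in set

Answer: REJECT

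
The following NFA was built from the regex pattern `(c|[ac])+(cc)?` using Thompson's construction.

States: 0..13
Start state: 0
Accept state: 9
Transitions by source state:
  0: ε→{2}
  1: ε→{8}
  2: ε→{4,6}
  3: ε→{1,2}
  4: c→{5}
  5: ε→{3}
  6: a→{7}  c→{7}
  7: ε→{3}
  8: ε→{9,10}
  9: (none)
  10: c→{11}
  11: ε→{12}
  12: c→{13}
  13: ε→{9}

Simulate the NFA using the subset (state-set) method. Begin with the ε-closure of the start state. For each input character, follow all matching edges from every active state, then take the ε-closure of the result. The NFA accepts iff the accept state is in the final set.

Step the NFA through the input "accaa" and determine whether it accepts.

Answer: ACCEPT

Trace:
start: ε-closure({0}) = {0,2,4,6}
'a' @ 1: {1,2,3,4,6,7,8,9,10}  (accept∈set)
'c' @ 2: {1,2,3,4,5,6,7,8,9,10,11,12}  (accept∈set)
'c' @ 3: {1,2,3,4,5,6,7,8,9,10,11,12,13}  (accept∈set)
'a' @ 4: {1,2,3,4,6,7,8,9,10}  (accept∈set)
'a' @ 5: {1,2,3,4,6,7,8,9,10}  (accept∈set)
after full input: {1,2,3,4,6,7,8,9,10}  (accept=9 in)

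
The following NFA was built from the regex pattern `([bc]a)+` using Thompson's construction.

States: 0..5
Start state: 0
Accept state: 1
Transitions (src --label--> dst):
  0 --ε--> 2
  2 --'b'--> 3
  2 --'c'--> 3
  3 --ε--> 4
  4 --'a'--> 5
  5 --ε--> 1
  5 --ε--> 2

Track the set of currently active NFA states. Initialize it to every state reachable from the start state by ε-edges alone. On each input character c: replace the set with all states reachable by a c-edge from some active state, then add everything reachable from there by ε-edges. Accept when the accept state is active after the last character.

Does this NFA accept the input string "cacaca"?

Answer: ACCEPT

Trace:
S₀ = ε-closure({0}) = {0,2}
'c' @ 1: {3,4}
'a' @ 2: {1,2,5}  [accepting]
'c' @ 3: {3,4}
'a' @ 4: {1,2,5}  [accepting]
'c' @ 5: {3,4}
'a' @ 6: {1,2,5}  [accepting]
after full input: {1,2,5}  (accept=1 in)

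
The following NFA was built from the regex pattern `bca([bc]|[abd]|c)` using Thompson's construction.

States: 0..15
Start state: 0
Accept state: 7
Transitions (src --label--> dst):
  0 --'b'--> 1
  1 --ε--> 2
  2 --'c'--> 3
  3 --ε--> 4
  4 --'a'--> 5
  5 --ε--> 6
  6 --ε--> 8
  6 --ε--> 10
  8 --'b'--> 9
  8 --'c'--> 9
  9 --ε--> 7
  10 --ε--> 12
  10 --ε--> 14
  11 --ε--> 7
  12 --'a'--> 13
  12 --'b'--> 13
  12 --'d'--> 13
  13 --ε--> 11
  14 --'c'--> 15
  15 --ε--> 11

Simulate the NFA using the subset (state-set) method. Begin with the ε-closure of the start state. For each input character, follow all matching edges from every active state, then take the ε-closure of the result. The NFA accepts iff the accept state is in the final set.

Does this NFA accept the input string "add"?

Answer: REJECT

Trace:
start: ε-closure({0}) = {0}
'a' @ 1: {}  — dead — no transitions
rest 'dd' ignored (set empty)
end set {} — state 7 not in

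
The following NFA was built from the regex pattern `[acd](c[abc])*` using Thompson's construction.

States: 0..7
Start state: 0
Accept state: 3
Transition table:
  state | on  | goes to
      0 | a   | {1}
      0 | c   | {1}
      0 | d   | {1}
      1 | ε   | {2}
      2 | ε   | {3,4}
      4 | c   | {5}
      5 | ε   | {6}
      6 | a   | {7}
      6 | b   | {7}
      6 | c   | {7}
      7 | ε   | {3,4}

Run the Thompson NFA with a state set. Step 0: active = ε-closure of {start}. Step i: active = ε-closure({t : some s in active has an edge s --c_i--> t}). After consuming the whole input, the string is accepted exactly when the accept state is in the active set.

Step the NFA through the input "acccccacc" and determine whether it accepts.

Answer: ACCEPT

Steps:
start: ε-closure({0}) = {0}
'a' @ 1: {1,2,3,4}  ✓accept
'c' @ 2: {5,6}
'c' @ 3: {3,4,7}  ✓accept
'c' @ 4: {5,6}
'c' @ 5: {3,4,7}  ✓accept
'c' @ 6: {5,6}
'a' @ 7: {3,4,7}  ✓accept
'c' @ 8: {5,6}
'c' @ 9: {3,4,7}  ✓accept
end set {3,4,7} — state 3 in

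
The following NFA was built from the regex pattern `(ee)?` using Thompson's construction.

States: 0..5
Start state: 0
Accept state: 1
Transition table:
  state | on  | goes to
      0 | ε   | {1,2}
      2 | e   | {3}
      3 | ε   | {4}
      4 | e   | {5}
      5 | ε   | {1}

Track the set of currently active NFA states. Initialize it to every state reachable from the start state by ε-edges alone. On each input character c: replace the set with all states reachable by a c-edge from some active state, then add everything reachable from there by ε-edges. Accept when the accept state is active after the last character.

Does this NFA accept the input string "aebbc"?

Answer: REJECT

Steps:
start: ε-closure({0}) = {0,1,2}
'a' @ 1: {}  — no active states
rest 'ebbc' ignored (set empty)
after full input: {}  (accept=1 not in)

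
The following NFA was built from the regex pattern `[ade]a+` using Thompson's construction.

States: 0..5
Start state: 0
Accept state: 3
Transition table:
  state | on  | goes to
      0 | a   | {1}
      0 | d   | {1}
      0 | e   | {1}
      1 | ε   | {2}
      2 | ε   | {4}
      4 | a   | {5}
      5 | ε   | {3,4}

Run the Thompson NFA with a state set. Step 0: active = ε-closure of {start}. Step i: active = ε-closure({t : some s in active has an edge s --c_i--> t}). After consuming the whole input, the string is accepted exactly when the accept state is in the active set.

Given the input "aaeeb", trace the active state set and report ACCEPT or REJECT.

Answer: REJECT

Trace:
initial (ε-close {0}): {0}
'a' @ 1: {1,2,4}
'a' @ 2: {3,4,5}  [accepting]
'e' @ 3: {}  — no active states
rest 'eb' ignored (set empty)
final: {}; accept 3 not in set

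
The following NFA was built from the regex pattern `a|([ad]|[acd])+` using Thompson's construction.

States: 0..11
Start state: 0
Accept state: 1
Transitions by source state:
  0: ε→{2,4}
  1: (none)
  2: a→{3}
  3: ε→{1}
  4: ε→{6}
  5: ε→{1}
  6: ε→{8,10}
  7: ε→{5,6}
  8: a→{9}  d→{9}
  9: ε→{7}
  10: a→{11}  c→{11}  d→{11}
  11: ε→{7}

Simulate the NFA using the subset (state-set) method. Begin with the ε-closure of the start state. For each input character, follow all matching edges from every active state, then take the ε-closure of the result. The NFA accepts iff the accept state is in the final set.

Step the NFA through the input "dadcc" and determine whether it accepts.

Answer: ACCEPT

Derivation:
initial (ε-close {0}): {0,2,4,6,8,10}
'd' @ 1: {1,5,6,7,8,9,10,11}  [accepting]
'a' @ 2: {1,5,6,7,8,9,10,11}  [accepting]
'd' @ 3: {1,5,6,7,8,9,10,11}  [accepting]
'c' @ 4: {1,5,6,7,8,10,11}  [accepting]
'c' @ 5: {1,5,6,7,8,10,11}  [accepting]
end set {1,5,6,7,8,10,11} — state 1 in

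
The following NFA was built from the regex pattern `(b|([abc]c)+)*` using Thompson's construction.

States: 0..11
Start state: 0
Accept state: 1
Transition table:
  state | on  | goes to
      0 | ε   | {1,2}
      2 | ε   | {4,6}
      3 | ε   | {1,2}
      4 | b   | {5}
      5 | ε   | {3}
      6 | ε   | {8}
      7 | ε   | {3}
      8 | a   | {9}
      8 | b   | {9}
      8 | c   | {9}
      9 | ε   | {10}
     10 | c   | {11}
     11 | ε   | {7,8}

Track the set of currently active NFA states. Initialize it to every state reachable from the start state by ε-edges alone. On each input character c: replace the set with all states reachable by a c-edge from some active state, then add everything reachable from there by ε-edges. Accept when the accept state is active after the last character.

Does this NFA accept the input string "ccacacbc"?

Answer: ACCEPT

Steps:
start: ε-closure({0}) = {0,1,2,4,6,8}
'c' @ 1: {9,10}
'c' @ 2: {1,2,3,4,6,7,8,11}  ✓accept
'a' @ 3: {9,10}
'c' @ 4: {1,2,3,4,6,7,8,11}  ✓accept
'a' @ 5: {9,10}
'c' @ 6: {1,2,3,4,6,7,8,11}  ✓accept
'b' @ 7: {1,2,3,4,5,6,8,9,10}  ✓accept
'c' @ 8: {1,2,3,4,6,7,8,9,10,11}  ✓accept
final: {1,2,3,4,6,7,8,9,10,11}; accept 1 in set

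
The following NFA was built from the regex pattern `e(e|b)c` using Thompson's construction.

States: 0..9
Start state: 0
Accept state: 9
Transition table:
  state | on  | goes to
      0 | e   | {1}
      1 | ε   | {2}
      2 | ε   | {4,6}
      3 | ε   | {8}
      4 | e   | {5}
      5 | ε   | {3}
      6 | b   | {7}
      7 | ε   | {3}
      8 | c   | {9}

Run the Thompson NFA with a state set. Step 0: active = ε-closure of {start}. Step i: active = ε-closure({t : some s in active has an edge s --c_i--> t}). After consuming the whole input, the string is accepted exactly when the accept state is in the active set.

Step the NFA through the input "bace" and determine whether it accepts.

initial (ε-close {0}): {0}
'b' @ 1: {}  — state set empty
rest 'ace' ignored (set empty)
after full input: {}  (accept=9 not in)

Answer: REJECT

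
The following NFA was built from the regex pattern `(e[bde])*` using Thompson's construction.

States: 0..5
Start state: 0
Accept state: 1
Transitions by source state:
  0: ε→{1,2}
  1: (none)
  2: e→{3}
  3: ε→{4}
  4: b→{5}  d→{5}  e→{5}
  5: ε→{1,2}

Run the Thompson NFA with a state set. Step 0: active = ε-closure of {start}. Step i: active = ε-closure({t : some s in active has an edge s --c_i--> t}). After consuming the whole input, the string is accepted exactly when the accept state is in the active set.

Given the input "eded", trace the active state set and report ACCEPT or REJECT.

Answer: ACCEPT

Steps:
start: ε-closure({0}) = {0,1,2}
'e' @ 1: {3,4}
'd' @ 2: {1,2,5}  ✓accept
'e' @ 3: {3,4}
'd' @ 4: {1,2,5}  ✓accept
end set {1,2,5} — state 1 in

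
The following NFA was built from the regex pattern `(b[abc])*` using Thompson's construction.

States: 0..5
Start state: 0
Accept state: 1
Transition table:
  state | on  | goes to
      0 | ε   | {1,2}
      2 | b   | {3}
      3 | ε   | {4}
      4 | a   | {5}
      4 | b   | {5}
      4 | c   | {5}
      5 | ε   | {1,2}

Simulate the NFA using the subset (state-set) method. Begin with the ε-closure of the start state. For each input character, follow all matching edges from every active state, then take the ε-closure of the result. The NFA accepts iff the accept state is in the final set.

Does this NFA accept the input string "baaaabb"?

start: ε-closure({0}) = {0,1,2}
'b' @ 1: {3,4}
'a' @ 2: {1,2,5}  (accept∈set)
'a' @ 3: {}  — no active states
rest 'aabb' ignored (set empty)
end set {} — state 1 not in

Answer: REJECT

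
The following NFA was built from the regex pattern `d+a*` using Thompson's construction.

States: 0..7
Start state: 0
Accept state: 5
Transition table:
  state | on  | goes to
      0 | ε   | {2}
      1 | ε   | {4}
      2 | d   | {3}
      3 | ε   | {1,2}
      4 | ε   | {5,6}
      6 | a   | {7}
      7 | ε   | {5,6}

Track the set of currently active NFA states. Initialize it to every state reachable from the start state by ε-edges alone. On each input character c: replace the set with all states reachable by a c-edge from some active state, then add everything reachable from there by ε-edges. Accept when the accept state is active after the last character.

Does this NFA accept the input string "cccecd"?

Answer: REJECT

Trace:
initial (ε-close {0}): {0,2}
'c' @ 1: {}  — no active states
rest 'ccecd' ignored (set empty)
end set {} — state 5 not in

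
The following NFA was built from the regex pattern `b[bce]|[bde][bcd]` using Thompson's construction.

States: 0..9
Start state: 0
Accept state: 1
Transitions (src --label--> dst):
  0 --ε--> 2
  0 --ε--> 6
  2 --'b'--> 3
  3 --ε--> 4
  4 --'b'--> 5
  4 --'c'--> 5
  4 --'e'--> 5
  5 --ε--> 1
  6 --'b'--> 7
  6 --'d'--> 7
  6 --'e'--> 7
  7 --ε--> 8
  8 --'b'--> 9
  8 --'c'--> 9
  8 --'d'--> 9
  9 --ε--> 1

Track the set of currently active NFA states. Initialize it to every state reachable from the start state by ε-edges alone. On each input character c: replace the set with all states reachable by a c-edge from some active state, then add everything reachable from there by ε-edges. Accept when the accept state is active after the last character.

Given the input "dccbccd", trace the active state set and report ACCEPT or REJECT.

S₀ = ε-closure({0}) = {0,2,6}
'd' @ 1: {7,8}
'c' @ 2: {1,9}  [accepting]
'c' @ 3: {}  — dead — no transitions
rest 'bccd' ignored (set empty)
final: {}; accept 1 not in set

Answer: REJECT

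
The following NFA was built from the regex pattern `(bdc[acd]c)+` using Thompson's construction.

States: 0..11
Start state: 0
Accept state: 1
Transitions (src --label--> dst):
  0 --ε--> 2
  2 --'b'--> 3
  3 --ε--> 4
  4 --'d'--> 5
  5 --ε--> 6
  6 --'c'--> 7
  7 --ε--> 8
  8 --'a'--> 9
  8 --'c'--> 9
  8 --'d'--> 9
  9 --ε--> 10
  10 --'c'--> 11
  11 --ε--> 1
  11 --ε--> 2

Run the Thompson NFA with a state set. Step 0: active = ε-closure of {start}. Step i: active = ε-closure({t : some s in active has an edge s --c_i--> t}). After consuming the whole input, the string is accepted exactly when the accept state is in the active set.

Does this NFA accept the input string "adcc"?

Answer: REJECT

Derivation:
start: ε-closure({0}) = {0,2}
'a' @ 1: {}  — no active states
rest 'dcc' ignored (set empty)
end set {} — state 1 not in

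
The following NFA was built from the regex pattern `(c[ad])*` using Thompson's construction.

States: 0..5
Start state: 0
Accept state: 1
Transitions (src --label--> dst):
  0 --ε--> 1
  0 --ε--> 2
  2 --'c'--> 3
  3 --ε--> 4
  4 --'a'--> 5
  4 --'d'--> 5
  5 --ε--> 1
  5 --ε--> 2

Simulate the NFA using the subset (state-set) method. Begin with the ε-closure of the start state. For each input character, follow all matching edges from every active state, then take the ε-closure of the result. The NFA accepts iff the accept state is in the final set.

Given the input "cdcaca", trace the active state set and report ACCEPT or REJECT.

S₀ = ε-closure({0}) = {0,1,2}
'c' @ 1: {3,4}
'd' @ 2: {1,2,5}  (accept∈set)
'c' @ 3: {3,4}
'a' @ 4: {1,2,5}  (accept∈set)
'c' @ 5: {3,4}
'a' @ 6: {1,2,5}  (accept∈set)
after full input: {1,2,5}  (accept=1 in)

Answer: ACCEPT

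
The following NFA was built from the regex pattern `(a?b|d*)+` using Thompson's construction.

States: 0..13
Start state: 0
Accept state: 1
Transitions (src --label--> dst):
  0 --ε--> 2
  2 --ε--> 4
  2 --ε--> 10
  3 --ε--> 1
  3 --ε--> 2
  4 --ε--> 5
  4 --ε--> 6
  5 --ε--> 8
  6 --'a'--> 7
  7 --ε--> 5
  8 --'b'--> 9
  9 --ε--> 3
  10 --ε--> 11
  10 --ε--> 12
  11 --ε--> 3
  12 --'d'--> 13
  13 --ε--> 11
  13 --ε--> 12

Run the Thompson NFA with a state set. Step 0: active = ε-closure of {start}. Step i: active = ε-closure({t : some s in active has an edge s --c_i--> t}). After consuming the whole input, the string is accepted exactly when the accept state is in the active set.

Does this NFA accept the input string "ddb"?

Answer: ACCEPT

Trace:
start: ε-closure({0}) = {0,1,2,3,4,5,6,8,10,11,12}
'd' @ 1: {1,2,3,4,5,6,8,10,11,12,13}  (accept∈set)
'd' @ 2: {1,2,3,4,5,6,8,10,11,12,13}  (accept∈set)
'b' @ 3: {1,2,3,4,5,6,8,9,10,11,12}  (accept∈set)
final: {1,2,3,4,5,6,8,9,10,11,12}; accept 1 in set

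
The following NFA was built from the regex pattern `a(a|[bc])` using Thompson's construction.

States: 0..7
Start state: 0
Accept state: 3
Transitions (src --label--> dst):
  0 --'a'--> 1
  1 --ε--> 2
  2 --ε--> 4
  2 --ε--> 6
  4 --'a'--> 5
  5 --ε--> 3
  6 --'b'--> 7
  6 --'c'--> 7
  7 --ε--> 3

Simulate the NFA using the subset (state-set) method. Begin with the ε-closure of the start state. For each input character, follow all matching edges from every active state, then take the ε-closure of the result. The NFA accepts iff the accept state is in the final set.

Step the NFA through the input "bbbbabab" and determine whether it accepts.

start: ε-closure({0}) = {0}
'b' @ 1: {}  — dead — no transitions
rest 'bbbabab' ignored (set empty)
end set {} — state 3 not in

Answer: REJECT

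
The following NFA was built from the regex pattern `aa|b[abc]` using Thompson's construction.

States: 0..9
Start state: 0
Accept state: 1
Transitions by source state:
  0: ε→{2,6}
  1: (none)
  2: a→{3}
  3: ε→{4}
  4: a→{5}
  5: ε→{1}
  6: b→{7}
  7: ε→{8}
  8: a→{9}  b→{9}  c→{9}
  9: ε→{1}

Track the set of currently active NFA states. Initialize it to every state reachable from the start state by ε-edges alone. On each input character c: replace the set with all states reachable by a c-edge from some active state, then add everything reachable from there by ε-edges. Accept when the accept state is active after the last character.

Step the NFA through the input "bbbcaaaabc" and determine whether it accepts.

Answer: REJECT

Trace:
initial (ε-close {0}): {0,2,6}
'b' @ 1: {7,8}
'b' @ 2: {1,9}  (accept∈set)
'b' @ 3: {}  — dead — no transitions
rest 'caaaabc' ignored (set empty)
end set {} — state 1 not in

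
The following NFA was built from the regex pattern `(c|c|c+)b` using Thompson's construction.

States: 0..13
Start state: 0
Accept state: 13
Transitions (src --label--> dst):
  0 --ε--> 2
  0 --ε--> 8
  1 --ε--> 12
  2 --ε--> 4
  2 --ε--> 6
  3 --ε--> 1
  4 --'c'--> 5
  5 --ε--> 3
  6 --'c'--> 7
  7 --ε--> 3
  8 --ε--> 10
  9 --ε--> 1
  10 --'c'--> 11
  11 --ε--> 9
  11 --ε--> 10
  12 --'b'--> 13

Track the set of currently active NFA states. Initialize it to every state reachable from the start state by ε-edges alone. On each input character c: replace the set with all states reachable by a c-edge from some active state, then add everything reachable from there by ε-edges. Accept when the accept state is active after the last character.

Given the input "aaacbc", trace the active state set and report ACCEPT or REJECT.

Answer: REJECT

Steps:
start: ε-closure({0}) = {0,2,4,6,8,10}
'a' @ 1: {}  — state set empty
rest 'aacbc' ignored (set empty)
final: {}; accept 13 not in set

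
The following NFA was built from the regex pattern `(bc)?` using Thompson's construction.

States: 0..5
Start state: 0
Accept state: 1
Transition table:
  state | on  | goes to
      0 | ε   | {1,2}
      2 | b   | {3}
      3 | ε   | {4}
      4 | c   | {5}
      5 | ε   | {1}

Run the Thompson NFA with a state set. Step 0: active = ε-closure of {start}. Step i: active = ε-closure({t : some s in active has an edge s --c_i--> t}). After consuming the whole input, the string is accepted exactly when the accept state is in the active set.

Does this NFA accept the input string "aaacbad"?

start: ε-closure({0}) = {0,1,2}
'a' @ 1: {}  — state set empty
rest 'aacbad' ignored (set empty)
final: {}; accept 1 not in set

Answer: REJECT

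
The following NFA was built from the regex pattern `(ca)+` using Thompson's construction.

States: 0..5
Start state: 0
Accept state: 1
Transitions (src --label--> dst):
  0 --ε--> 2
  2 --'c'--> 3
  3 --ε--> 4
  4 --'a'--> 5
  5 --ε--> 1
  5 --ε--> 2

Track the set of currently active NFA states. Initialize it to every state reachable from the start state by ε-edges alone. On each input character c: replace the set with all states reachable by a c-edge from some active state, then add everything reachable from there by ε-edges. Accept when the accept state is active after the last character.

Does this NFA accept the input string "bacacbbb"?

Answer: REJECT

Derivation:
start: ε-closure({0}) = {0,2}
'b' @ 1: {}  — dead — no transitions
rest 'acacbbb' ignored (set empty)
end set {} — state 1 not in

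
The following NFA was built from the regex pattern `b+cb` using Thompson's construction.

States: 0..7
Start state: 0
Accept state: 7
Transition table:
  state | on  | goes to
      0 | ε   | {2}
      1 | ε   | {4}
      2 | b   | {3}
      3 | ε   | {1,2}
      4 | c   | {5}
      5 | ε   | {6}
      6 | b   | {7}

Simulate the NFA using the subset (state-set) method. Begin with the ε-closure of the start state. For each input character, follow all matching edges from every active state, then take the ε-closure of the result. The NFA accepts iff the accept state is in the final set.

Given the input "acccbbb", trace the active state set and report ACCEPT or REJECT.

start: ε-closure({0}) = {0,2}
'a' @ 1: {}  — state set empty
rest 'cccbbb' ignored (set empty)
end set {} — state 7 not in

Answer: REJECT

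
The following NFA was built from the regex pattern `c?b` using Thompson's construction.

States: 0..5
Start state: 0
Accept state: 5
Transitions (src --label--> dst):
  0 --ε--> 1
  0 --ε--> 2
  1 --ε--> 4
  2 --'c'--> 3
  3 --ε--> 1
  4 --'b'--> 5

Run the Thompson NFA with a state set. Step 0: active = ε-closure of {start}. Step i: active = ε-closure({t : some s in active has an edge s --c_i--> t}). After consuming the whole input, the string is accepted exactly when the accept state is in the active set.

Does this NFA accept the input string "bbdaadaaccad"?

Answer: REJECT

Derivation:
S₀ = ε-closure({0}) = {0,1,2,4}
'b' @ 1: {5}  ✓accept
'b' @ 2: {}  — dead — no transitions
rest 'daadaaccad' ignored (set empty)
end set {} — state 5 not in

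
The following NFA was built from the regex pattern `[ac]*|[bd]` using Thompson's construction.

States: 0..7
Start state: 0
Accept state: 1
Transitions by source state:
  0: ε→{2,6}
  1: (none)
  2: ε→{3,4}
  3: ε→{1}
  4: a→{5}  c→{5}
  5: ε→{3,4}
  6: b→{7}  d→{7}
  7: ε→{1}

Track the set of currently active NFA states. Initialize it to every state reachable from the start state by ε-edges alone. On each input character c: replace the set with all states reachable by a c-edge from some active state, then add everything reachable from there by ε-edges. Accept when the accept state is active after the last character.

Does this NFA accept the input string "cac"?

Answer: ACCEPT

Trace:
initial (ε-close {0}): {0,1,2,3,4,6}
'c' @ 1: {1,3,4,5}  ✓accept
'a' @ 2: {1,3,4,5}  ✓accept
'c' @ 3: {1,3,4,5}  ✓accept
final: {1,3,4,5}; accept 1 in set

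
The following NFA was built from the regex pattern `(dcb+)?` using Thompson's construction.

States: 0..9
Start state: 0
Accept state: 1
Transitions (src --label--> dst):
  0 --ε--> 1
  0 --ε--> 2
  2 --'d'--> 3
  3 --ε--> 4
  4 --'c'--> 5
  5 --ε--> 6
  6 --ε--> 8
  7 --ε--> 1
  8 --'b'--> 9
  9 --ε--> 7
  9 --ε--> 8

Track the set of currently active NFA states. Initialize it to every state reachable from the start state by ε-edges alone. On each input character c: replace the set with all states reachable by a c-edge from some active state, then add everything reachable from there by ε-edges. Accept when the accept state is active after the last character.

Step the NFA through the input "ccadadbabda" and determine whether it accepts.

Answer: REJECT

Derivation:
S₀ = ε-closure({0}) = {0,1,2}
'c' @ 1: {}  — dead — no transitions
rest 'cadadbabda' ignored (set empty)
end set {} — state 1 not in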